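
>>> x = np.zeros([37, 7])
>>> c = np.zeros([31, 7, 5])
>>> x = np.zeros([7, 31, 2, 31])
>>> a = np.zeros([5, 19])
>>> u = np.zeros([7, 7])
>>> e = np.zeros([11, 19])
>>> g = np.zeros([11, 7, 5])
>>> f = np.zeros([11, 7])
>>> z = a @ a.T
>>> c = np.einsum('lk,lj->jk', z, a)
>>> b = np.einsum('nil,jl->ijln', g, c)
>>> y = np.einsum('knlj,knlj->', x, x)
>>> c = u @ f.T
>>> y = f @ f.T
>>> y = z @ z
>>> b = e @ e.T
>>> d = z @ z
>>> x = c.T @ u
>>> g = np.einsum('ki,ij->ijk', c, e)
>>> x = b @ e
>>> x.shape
(11, 19)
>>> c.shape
(7, 11)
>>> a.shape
(5, 19)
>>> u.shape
(7, 7)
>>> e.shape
(11, 19)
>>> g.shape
(11, 19, 7)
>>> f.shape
(11, 7)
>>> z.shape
(5, 5)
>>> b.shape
(11, 11)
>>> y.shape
(5, 5)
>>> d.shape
(5, 5)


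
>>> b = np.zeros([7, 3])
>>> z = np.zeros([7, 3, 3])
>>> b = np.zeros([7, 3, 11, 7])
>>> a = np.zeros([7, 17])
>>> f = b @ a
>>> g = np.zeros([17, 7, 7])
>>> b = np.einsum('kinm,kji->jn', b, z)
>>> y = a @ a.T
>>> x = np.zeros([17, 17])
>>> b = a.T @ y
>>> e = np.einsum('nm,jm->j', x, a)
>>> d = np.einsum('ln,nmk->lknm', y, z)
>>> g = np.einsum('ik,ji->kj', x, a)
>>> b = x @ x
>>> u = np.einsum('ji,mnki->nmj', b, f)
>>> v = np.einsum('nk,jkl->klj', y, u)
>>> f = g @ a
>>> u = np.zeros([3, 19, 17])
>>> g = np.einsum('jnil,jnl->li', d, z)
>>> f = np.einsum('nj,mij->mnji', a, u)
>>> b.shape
(17, 17)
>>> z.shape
(7, 3, 3)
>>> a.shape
(7, 17)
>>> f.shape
(3, 7, 17, 19)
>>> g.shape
(3, 7)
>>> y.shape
(7, 7)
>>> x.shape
(17, 17)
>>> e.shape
(7,)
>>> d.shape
(7, 3, 7, 3)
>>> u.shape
(3, 19, 17)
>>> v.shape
(7, 17, 3)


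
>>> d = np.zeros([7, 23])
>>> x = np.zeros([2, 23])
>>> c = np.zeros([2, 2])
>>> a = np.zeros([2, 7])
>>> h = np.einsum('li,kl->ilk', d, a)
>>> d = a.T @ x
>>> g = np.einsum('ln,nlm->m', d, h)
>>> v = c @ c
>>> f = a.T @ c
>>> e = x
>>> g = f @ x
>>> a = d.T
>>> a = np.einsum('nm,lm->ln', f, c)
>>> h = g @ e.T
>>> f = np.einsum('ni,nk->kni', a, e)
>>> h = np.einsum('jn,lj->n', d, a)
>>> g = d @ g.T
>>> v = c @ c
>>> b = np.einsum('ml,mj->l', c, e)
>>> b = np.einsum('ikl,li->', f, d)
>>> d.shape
(7, 23)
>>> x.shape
(2, 23)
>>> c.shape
(2, 2)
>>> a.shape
(2, 7)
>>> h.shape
(23,)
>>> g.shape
(7, 7)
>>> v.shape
(2, 2)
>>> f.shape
(23, 2, 7)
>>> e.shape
(2, 23)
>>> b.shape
()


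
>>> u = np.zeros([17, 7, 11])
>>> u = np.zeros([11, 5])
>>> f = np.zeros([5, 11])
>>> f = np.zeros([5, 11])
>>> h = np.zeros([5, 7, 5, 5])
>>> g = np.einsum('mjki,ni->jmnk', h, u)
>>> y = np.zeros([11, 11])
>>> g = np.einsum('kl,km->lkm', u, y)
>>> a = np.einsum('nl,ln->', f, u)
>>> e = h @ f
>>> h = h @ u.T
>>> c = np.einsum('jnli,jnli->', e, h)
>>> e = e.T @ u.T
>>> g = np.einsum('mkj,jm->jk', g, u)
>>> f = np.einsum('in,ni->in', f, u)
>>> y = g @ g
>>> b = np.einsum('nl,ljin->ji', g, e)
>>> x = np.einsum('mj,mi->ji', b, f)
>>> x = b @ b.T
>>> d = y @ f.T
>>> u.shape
(11, 5)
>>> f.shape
(5, 11)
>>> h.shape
(5, 7, 5, 11)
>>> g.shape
(11, 11)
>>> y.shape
(11, 11)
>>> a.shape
()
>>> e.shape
(11, 5, 7, 11)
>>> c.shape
()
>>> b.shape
(5, 7)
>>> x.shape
(5, 5)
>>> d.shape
(11, 5)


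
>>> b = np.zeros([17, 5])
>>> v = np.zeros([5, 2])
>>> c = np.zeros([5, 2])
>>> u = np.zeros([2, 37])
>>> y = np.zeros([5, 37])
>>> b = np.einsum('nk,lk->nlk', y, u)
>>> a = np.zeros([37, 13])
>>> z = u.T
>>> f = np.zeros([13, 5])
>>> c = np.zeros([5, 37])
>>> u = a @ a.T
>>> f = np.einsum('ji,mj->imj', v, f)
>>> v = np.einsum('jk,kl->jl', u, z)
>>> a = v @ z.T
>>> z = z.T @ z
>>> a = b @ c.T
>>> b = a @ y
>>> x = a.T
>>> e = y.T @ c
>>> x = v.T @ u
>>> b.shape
(5, 2, 37)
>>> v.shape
(37, 2)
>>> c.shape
(5, 37)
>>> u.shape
(37, 37)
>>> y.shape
(5, 37)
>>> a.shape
(5, 2, 5)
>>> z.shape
(2, 2)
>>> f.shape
(2, 13, 5)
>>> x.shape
(2, 37)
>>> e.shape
(37, 37)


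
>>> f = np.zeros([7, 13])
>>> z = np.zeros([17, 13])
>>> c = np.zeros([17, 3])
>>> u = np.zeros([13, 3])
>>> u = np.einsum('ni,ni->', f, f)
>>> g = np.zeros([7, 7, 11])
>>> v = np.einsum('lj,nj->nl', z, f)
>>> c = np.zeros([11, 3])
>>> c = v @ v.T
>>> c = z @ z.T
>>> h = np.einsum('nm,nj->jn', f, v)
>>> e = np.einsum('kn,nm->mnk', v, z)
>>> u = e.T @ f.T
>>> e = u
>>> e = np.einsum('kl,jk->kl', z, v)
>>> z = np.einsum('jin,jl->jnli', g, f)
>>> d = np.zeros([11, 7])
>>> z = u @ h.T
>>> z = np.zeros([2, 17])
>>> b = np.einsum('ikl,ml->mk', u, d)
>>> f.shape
(7, 13)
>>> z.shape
(2, 17)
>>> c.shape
(17, 17)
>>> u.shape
(7, 17, 7)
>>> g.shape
(7, 7, 11)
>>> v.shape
(7, 17)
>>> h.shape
(17, 7)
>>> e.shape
(17, 13)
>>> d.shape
(11, 7)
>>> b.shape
(11, 17)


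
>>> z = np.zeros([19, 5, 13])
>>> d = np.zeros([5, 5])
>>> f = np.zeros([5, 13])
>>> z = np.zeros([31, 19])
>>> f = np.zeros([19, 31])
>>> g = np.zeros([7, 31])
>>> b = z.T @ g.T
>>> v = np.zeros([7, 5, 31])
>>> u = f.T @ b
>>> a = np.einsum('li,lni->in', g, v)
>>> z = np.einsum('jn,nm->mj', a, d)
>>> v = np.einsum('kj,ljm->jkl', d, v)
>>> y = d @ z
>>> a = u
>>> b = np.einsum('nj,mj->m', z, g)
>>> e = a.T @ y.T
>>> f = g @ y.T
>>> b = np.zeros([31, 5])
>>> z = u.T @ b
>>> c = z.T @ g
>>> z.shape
(7, 5)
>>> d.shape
(5, 5)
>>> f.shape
(7, 5)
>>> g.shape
(7, 31)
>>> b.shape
(31, 5)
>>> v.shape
(5, 5, 7)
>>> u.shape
(31, 7)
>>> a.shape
(31, 7)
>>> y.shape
(5, 31)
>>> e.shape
(7, 5)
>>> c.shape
(5, 31)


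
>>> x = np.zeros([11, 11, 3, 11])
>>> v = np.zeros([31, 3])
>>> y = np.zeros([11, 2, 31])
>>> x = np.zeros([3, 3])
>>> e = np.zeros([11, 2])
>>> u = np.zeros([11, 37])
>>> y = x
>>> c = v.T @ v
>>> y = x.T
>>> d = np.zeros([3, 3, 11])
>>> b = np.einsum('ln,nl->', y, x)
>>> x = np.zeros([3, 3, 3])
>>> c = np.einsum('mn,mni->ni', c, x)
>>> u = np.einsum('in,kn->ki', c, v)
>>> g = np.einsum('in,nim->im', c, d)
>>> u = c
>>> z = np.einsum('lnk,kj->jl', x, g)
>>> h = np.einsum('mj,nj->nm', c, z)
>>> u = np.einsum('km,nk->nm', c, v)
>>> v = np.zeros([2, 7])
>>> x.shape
(3, 3, 3)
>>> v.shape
(2, 7)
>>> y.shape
(3, 3)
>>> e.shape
(11, 2)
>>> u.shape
(31, 3)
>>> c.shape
(3, 3)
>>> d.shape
(3, 3, 11)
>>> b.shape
()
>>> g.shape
(3, 11)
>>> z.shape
(11, 3)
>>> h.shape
(11, 3)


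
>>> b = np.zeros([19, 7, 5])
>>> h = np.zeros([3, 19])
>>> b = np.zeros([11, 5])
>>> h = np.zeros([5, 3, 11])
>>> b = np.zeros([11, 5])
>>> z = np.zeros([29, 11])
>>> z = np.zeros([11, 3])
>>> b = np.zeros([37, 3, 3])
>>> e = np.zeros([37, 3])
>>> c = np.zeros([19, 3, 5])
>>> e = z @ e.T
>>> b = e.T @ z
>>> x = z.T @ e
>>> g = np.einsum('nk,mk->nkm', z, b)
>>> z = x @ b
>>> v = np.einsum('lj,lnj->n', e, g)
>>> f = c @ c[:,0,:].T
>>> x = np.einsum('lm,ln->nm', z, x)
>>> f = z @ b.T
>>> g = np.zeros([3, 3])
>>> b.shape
(37, 3)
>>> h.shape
(5, 3, 11)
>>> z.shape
(3, 3)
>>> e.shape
(11, 37)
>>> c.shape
(19, 3, 5)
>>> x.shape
(37, 3)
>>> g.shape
(3, 3)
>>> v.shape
(3,)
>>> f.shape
(3, 37)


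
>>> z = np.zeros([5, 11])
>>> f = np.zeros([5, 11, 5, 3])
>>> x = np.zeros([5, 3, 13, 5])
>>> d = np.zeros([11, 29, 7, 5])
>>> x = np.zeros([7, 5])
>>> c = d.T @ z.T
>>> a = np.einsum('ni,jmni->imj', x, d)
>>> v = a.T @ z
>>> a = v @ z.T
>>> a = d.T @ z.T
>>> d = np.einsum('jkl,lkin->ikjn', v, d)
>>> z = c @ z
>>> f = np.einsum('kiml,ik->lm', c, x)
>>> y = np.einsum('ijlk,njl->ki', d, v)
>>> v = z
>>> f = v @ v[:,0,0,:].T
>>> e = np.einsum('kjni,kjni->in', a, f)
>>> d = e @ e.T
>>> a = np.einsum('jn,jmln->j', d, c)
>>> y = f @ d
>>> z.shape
(5, 7, 29, 11)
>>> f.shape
(5, 7, 29, 5)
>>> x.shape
(7, 5)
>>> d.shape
(5, 5)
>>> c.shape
(5, 7, 29, 5)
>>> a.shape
(5,)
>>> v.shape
(5, 7, 29, 11)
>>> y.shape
(5, 7, 29, 5)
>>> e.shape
(5, 29)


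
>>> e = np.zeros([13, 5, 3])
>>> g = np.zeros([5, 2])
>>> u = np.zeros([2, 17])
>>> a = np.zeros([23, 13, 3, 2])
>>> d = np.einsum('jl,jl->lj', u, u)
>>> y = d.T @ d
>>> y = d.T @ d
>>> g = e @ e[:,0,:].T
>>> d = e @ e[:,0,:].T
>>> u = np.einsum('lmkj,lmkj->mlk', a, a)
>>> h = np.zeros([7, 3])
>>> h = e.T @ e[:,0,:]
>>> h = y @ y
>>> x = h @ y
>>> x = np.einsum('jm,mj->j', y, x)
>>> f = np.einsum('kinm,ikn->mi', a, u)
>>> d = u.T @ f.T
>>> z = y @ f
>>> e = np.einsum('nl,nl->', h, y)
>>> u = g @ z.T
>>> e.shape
()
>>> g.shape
(13, 5, 13)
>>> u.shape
(13, 5, 2)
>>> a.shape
(23, 13, 3, 2)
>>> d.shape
(3, 23, 2)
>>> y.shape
(2, 2)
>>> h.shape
(2, 2)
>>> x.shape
(2,)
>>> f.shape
(2, 13)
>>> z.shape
(2, 13)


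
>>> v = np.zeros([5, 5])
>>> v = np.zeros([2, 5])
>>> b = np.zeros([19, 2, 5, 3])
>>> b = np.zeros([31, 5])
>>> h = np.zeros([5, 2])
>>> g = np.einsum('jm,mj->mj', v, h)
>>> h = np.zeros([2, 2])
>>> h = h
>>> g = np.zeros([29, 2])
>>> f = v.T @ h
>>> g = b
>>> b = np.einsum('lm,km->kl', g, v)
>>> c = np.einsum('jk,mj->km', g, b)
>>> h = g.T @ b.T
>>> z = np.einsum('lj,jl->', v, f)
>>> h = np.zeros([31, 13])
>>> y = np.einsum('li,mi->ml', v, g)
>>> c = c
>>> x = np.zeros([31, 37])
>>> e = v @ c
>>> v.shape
(2, 5)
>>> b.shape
(2, 31)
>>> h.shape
(31, 13)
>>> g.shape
(31, 5)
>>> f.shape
(5, 2)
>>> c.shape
(5, 2)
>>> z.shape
()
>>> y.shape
(31, 2)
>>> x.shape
(31, 37)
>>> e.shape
(2, 2)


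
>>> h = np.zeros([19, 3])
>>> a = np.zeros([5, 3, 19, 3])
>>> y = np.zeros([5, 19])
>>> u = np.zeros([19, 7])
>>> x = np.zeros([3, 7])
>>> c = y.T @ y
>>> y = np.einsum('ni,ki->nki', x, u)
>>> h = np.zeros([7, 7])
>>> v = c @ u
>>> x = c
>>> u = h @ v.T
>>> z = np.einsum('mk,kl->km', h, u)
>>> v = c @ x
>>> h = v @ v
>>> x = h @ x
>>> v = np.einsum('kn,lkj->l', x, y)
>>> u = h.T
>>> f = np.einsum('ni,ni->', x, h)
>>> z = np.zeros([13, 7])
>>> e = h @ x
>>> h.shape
(19, 19)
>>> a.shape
(5, 3, 19, 3)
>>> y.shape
(3, 19, 7)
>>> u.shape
(19, 19)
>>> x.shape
(19, 19)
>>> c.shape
(19, 19)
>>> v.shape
(3,)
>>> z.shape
(13, 7)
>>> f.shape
()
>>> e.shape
(19, 19)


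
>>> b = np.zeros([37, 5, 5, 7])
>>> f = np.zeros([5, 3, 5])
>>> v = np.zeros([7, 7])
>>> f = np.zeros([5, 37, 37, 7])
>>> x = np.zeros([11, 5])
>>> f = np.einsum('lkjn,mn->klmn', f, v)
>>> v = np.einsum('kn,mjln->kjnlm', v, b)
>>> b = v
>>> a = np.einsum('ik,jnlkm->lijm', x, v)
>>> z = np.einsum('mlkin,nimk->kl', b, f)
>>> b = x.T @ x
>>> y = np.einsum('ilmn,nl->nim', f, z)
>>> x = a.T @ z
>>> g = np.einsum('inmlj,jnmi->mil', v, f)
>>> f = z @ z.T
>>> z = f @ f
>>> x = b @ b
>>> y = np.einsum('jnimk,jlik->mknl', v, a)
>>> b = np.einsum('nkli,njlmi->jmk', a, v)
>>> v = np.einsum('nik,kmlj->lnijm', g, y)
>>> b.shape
(5, 5, 11)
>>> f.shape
(7, 7)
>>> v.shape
(5, 7, 7, 11, 37)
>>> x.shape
(5, 5)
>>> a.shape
(7, 11, 7, 37)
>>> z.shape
(7, 7)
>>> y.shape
(5, 37, 5, 11)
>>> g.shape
(7, 7, 5)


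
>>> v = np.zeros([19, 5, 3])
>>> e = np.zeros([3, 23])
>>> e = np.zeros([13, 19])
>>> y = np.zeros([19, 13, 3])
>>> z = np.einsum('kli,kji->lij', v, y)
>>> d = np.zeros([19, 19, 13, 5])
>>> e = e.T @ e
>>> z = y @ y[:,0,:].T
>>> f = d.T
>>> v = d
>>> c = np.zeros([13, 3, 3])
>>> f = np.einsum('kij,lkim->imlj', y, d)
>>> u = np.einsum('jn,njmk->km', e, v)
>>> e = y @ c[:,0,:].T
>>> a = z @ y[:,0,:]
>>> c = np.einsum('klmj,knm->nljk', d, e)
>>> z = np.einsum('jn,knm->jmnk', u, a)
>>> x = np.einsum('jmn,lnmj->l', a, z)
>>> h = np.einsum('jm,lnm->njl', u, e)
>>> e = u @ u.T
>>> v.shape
(19, 19, 13, 5)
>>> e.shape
(5, 5)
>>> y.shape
(19, 13, 3)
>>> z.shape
(5, 3, 13, 19)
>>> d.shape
(19, 19, 13, 5)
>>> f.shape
(13, 5, 19, 3)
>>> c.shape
(13, 19, 5, 19)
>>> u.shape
(5, 13)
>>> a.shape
(19, 13, 3)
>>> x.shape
(5,)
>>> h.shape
(13, 5, 19)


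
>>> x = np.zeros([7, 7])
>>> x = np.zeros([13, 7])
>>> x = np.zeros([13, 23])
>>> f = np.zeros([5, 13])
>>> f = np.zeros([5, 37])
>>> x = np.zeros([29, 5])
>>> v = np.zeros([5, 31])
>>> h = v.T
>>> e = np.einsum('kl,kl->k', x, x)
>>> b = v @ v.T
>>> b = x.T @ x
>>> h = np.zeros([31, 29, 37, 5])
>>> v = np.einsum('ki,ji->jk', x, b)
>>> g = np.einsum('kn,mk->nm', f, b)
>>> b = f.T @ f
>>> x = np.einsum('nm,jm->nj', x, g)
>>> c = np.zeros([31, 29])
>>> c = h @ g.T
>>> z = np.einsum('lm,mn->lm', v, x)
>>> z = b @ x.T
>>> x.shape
(29, 37)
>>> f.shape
(5, 37)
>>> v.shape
(5, 29)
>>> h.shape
(31, 29, 37, 5)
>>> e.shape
(29,)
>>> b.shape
(37, 37)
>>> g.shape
(37, 5)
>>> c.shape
(31, 29, 37, 37)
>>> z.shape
(37, 29)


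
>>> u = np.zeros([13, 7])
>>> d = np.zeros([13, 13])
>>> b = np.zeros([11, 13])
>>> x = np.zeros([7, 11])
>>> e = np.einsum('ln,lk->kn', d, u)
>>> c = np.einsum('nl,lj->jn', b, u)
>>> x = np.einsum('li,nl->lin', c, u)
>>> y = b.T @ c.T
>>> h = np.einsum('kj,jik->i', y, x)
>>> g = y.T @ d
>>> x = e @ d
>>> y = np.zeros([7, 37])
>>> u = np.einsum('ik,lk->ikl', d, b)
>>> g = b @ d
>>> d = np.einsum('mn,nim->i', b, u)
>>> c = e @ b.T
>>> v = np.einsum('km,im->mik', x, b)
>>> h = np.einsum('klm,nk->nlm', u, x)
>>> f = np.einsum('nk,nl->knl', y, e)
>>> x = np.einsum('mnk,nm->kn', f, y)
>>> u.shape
(13, 13, 11)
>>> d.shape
(13,)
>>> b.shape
(11, 13)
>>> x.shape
(13, 7)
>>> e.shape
(7, 13)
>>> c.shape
(7, 11)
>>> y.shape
(7, 37)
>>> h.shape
(7, 13, 11)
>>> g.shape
(11, 13)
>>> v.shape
(13, 11, 7)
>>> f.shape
(37, 7, 13)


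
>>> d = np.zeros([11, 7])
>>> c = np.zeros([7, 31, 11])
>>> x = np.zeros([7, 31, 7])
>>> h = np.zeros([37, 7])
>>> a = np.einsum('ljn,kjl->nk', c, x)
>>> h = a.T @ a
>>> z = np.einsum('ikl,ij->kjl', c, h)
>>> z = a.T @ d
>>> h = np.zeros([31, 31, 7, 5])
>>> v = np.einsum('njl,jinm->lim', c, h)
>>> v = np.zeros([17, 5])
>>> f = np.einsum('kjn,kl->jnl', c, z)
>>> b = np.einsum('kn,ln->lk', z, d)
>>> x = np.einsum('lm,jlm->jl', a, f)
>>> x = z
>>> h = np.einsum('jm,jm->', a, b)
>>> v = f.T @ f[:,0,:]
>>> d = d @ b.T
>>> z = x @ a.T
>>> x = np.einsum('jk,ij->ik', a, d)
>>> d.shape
(11, 11)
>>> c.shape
(7, 31, 11)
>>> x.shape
(11, 7)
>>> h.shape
()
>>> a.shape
(11, 7)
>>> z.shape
(7, 11)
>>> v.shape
(7, 11, 7)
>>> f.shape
(31, 11, 7)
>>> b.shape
(11, 7)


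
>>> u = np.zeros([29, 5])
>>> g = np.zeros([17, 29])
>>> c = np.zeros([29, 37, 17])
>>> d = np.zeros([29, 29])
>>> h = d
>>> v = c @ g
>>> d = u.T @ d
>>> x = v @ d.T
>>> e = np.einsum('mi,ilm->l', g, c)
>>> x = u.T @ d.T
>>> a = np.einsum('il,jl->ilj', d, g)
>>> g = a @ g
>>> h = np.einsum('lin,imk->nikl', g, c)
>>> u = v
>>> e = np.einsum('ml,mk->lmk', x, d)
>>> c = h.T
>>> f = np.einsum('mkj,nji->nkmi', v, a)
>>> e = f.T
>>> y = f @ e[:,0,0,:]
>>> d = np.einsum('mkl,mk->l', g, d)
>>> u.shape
(29, 37, 29)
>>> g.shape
(5, 29, 29)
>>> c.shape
(5, 17, 29, 29)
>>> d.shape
(29,)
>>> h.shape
(29, 29, 17, 5)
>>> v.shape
(29, 37, 29)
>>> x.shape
(5, 5)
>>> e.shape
(17, 29, 37, 5)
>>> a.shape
(5, 29, 17)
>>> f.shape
(5, 37, 29, 17)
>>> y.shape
(5, 37, 29, 5)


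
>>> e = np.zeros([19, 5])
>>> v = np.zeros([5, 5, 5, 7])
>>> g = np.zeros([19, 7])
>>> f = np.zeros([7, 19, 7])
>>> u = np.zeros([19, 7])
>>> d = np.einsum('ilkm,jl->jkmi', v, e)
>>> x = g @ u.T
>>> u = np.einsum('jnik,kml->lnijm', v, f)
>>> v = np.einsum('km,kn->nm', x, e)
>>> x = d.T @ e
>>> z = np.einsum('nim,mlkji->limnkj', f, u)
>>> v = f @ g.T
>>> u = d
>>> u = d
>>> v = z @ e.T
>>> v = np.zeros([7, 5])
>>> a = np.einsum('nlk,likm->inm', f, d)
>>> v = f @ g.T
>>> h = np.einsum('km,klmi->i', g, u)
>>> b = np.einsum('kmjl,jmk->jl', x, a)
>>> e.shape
(19, 5)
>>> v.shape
(7, 19, 19)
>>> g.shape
(19, 7)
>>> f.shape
(7, 19, 7)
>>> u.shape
(19, 5, 7, 5)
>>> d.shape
(19, 5, 7, 5)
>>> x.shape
(5, 7, 5, 5)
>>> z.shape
(5, 19, 7, 7, 5, 5)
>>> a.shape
(5, 7, 5)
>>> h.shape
(5,)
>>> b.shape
(5, 5)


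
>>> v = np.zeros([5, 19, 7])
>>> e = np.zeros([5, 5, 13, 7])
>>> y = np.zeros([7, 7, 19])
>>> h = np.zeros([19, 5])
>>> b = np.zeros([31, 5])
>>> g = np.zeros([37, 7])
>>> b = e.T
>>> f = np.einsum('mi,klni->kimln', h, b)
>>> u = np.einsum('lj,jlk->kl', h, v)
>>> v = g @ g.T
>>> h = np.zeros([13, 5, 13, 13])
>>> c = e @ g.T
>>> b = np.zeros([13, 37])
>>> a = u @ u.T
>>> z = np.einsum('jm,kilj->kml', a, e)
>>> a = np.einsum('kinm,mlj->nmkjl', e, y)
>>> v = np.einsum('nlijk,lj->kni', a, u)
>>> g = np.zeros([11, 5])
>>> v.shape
(7, 13, 5)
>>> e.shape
(5, 5, 13, 7)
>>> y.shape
(7, 7, 19)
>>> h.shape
(13, 5, 13, 13)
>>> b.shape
(13, 37)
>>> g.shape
(11, 5)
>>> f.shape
(7, 5, 19, 13, 5)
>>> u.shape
(7, 19)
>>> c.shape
(5, 5, 13, 37)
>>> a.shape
(13, 7, 5, 19, 7)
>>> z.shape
(5, 7, 13)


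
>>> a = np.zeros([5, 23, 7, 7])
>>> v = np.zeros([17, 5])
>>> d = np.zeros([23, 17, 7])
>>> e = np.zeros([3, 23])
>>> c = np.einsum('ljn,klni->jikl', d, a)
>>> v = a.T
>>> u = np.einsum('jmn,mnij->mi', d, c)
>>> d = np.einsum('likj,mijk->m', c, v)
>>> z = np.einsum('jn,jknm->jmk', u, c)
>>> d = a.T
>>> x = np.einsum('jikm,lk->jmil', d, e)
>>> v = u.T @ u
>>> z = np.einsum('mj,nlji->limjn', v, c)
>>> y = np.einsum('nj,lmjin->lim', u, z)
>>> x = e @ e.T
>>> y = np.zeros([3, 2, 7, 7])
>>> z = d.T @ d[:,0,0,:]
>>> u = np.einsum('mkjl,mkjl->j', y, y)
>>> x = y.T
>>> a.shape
(5, 23, 7, 7)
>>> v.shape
(5, 5)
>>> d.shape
(7, 7, 23, 5)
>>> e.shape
(3, 23)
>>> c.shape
(17, 7, 5, 23)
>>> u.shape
(7,)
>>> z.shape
(5, 23, 7, 5)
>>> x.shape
(7, 7, 2, 3)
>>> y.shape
(3, 2, 7, 7)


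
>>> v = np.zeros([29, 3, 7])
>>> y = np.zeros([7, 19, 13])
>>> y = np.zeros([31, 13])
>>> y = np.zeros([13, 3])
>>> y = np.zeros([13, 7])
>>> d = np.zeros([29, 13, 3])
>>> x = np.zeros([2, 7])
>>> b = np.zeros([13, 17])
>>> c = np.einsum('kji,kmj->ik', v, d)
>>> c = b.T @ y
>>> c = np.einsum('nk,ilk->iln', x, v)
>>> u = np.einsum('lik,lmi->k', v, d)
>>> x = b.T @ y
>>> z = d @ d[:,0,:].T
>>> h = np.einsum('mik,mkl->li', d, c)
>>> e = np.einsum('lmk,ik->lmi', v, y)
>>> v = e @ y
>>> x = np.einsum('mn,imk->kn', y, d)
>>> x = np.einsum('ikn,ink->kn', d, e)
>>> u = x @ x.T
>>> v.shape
(29, 3, 7)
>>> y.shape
(13, 7)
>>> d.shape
(29, 13, 3)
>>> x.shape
(13, 3)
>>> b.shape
(13, 17)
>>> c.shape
(29, 3, 2)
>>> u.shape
(13, 13)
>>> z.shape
(29, 13, 29)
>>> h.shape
(2, 13)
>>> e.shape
(29, 3, 13)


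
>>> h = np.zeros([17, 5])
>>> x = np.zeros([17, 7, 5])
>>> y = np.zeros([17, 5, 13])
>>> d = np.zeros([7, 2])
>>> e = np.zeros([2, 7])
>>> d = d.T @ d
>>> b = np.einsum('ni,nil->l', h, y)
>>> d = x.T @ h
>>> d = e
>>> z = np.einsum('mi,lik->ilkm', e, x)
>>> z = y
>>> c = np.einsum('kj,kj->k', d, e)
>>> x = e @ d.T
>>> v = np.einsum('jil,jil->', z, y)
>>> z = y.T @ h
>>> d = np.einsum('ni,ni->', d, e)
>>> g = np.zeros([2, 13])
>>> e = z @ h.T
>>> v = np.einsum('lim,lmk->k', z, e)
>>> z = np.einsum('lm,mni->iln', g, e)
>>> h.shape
(17, 5)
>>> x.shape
(2, 2)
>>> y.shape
(17, 5, 13)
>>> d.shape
()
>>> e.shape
(13, 5, 17)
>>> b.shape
(13,)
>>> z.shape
(17, 2, 5)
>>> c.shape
(2,)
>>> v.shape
(17,)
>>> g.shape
(2, 13)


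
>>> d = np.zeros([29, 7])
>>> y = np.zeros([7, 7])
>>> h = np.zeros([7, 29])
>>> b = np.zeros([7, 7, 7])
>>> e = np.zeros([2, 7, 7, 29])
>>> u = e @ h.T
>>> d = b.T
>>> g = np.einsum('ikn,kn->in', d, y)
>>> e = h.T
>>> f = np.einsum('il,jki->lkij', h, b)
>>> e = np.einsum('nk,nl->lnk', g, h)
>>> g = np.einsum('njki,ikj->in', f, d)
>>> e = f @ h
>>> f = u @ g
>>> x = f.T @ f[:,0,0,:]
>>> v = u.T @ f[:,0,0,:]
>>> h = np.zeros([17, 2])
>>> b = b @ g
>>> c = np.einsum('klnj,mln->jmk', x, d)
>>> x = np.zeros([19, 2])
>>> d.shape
(7, 7, 7)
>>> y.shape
(7, 7)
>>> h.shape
(17, 2)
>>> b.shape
(7, 7, 29)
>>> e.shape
(29, 7, 7, 29)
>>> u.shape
(2, 7, 7, 7)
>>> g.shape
(7, 29)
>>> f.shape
(2, 7, 7, 29)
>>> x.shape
(19, 2)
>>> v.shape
(7, 7, 7, 29)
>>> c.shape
(29, 7, 29)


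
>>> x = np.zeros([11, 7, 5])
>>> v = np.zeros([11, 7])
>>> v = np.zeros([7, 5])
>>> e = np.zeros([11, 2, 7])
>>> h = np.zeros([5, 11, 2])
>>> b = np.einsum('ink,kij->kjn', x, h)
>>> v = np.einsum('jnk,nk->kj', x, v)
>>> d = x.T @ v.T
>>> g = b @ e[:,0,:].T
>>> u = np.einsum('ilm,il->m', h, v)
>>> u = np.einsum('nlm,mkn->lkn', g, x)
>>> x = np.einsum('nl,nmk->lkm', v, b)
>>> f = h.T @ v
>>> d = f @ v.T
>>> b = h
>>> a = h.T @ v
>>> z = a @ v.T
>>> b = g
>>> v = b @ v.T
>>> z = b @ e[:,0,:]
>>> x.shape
(11, 7, 2)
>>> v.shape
(5, 2, 5)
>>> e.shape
(11, 2, 7)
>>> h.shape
(5, 11, 2)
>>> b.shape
(5, 2, 11)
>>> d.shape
(2, 11, 5)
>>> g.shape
(5, 2, 11)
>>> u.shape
(2, 7, 5)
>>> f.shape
(2, 11, 11)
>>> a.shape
(2, 11, 11)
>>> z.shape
(5, 2, 7)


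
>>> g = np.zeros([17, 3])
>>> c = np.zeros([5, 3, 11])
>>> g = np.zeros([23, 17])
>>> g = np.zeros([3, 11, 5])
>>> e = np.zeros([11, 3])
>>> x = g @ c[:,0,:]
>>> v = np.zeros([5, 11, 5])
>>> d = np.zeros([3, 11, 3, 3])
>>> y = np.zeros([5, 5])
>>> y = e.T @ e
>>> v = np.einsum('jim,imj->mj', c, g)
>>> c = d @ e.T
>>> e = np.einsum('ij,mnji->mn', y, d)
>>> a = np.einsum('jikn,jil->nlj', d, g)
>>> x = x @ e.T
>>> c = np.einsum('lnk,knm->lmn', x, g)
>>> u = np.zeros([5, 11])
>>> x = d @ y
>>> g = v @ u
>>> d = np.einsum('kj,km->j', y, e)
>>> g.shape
(11, 11)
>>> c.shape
(3, 5, 11)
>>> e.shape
(3, 11)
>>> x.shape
(3, 11, 3, 3)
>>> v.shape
(11, 5)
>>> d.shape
(3,)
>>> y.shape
(3, 3)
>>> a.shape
(3, 5, 3)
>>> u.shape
(5, 11)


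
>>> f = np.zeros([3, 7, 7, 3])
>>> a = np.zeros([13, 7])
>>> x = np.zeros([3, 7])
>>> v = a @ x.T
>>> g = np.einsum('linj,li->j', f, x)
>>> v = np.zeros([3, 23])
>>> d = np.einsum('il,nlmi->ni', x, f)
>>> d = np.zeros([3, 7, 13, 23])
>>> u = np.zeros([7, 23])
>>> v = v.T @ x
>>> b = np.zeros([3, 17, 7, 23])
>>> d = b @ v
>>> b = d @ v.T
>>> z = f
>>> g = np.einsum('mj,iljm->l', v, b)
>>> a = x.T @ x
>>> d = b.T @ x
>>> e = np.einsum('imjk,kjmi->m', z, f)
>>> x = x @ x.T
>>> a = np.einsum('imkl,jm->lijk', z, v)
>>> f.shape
(3, 7, 7, 3)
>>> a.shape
(3, 3, 23, 7)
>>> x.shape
(3, 3)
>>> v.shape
(23, 7)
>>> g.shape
(17,)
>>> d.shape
(23, 7, 17, 7)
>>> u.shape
(7, 23)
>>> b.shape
(3, 17, 7, 23)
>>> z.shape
(3, 7, 7, 3)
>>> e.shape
(7,)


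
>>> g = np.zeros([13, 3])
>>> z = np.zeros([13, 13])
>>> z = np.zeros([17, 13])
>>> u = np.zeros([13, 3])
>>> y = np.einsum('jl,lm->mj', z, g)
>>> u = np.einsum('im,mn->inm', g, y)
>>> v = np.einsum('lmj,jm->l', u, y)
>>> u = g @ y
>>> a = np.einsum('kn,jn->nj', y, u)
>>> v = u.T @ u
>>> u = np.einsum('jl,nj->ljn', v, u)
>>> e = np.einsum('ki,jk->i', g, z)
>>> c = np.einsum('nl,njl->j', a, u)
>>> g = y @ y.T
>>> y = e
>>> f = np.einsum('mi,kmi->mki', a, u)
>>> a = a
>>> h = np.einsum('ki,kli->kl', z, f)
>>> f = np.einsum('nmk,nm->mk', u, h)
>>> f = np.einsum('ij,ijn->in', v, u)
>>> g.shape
(3, 3)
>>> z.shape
(17, 13)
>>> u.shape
(17, 17, 13)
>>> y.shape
(3,)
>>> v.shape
(17, 17)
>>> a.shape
(17, 13)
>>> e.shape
(3,)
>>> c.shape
(17,)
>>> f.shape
(17, 13)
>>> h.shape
(17, 17)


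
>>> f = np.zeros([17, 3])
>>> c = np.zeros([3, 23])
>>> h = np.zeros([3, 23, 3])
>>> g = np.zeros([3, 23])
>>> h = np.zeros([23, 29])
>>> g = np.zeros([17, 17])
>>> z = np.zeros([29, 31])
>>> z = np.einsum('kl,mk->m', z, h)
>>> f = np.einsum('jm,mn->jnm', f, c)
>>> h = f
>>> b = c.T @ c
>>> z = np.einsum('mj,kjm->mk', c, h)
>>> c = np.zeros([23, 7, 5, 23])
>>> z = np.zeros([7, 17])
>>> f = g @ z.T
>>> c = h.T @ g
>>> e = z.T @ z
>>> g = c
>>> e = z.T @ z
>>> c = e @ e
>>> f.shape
(17, 7)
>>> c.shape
(17, 17)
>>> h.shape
(17, 23, 3)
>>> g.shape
(3, 23, 17)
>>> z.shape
(7, 17)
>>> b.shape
(23, 23)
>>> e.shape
(17, 17)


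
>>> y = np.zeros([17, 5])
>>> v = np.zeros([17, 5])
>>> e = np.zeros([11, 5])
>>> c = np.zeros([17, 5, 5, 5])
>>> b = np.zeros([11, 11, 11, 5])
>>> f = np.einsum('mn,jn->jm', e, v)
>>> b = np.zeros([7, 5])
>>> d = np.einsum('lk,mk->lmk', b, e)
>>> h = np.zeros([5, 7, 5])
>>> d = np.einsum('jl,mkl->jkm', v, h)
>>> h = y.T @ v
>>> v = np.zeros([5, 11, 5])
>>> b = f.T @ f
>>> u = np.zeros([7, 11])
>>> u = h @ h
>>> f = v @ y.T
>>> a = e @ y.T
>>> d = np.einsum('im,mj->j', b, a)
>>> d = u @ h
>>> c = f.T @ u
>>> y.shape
(17, 5)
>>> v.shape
(5, 11, 5)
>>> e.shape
(11, 5)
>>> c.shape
(17, 11, 5)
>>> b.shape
(11, 11)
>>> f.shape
(5, 11, 17)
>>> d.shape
(5, 5)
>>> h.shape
(5, 5)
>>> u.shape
(5, 5)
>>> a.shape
(11, 17)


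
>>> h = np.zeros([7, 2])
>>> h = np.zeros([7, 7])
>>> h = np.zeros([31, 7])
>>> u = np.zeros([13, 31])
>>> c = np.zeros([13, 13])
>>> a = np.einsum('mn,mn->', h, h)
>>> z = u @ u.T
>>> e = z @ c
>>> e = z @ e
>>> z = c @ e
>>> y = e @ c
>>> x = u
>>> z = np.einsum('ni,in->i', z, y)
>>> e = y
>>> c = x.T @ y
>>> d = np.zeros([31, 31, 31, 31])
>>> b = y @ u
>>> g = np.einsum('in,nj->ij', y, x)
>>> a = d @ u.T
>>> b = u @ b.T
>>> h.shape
(31, 7)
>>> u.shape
(13, 31)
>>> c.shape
(31, 13)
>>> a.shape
(31, 31, 31, 13)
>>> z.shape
(13,)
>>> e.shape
(13, 13)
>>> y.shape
(13, 13)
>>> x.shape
(13, 31)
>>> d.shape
(31, 31, 31, 31)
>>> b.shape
(13, 13)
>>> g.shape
(13, 31)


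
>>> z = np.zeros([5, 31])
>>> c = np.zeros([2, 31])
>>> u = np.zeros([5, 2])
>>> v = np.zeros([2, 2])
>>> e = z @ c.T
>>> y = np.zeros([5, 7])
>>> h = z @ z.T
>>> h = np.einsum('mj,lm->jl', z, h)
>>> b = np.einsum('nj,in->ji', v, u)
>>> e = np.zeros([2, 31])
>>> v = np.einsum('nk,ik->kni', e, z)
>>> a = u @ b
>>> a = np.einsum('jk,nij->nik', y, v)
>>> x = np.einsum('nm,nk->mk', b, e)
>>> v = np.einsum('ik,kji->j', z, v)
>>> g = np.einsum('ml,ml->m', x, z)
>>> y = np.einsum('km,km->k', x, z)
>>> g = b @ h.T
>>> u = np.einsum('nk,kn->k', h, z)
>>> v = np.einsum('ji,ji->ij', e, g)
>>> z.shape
(5, 31)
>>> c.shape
(2, 31)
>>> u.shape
(5,)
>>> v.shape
(31, 2)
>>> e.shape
(2, 31)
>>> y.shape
(5,)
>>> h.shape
(31, 5)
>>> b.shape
(2, 5)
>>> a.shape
(31, 2, 7)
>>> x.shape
(5, 31)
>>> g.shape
(2, 31)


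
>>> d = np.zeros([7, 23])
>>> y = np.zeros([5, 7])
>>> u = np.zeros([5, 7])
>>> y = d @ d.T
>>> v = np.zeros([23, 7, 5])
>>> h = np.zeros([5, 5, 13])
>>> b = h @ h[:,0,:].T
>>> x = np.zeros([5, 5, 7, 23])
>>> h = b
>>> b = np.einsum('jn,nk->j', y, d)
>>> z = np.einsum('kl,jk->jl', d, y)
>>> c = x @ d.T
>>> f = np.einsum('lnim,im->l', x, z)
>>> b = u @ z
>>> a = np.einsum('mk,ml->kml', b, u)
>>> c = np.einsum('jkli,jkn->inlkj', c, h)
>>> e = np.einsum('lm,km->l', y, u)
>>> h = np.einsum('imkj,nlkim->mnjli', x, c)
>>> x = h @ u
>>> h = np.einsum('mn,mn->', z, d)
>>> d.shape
(7, 23)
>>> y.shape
(7, 7)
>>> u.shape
(5, 7)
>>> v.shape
(23, 7, 5)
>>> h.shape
()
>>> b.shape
(5, 23)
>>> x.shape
(5, 7, 23, 5, 7)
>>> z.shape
(7, 23)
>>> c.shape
(7, 5, 7, 5, 5)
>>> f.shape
(5,)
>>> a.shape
(23, 5, 7)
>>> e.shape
(7,)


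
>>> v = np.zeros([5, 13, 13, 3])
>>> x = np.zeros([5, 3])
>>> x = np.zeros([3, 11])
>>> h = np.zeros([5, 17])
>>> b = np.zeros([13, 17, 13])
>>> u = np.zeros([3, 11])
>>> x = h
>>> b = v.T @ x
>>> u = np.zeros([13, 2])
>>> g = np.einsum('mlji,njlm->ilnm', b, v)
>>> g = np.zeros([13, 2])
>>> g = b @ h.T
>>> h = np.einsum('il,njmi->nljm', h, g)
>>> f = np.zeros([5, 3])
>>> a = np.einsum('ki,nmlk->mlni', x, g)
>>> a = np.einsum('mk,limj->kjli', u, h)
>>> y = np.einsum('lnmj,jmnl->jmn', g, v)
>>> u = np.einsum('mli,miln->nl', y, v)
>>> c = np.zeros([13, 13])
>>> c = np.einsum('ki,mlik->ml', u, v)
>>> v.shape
(5, 13, 13, 3)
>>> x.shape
(5, 17)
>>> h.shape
(3, 17, 13, 13)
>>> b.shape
(3, 13, 13, 17)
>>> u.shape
(3, 13)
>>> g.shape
(3, 13, 13, 5)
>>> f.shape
(5, 3)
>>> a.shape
(2, 13, 3, 17)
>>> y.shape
(5, 13, 13)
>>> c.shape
(5, 13)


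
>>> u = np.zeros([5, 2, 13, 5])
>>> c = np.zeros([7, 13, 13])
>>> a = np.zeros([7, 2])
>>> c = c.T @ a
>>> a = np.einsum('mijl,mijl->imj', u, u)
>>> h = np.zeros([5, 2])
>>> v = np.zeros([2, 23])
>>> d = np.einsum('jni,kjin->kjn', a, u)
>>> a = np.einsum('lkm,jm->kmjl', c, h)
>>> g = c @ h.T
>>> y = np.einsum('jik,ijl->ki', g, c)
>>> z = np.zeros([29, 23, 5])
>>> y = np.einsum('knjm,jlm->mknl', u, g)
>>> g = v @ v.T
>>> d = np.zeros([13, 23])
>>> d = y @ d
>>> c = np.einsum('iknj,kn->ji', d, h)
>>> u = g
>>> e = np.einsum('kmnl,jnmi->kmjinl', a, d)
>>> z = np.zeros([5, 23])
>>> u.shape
(2, 2)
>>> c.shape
(23, 5)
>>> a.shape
(13, 2, 5, 13)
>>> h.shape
(5, 2)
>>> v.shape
(2, 23)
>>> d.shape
(5, 5, 2, 23)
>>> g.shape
(2, 2)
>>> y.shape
(5, 5, 2, 13)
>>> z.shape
(5, 23)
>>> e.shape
(13, 2, 5, 23, 5, 13)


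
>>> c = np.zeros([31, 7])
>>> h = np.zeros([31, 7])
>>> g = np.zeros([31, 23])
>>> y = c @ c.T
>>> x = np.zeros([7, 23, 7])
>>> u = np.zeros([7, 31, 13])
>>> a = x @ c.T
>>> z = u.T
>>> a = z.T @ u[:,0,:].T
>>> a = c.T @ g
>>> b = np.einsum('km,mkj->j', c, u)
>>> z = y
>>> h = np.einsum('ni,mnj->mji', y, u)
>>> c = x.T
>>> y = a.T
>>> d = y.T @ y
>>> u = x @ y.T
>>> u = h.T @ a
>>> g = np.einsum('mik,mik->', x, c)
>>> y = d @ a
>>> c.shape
(7, 23, 7)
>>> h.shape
(7, 13, 31)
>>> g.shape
()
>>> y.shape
(7, 23)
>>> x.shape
(7, 23, 7)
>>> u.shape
(31, 13, 23)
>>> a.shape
(7, 23)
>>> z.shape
(31, 31)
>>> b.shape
(13,)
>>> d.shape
(7, 7)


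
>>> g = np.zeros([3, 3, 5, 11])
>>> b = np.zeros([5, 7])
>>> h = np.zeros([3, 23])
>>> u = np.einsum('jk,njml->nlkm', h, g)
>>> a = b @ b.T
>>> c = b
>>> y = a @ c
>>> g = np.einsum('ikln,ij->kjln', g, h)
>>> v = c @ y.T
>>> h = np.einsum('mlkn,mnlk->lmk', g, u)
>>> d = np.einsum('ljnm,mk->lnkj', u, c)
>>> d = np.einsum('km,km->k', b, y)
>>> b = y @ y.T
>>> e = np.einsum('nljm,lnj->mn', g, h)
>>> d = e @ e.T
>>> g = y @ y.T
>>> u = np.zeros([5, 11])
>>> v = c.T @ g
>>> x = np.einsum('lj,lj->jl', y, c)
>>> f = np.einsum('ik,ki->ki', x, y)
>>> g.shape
(5, 5)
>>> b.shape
(5, 5)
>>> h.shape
(23, 3, 5)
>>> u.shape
(5, 11)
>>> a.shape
(5, 5)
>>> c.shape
(5, 7)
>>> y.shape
(5, 7)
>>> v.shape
(7, 5)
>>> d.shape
(11, 11)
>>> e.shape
(11, 3)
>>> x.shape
(7, 5)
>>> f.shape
(5, 7)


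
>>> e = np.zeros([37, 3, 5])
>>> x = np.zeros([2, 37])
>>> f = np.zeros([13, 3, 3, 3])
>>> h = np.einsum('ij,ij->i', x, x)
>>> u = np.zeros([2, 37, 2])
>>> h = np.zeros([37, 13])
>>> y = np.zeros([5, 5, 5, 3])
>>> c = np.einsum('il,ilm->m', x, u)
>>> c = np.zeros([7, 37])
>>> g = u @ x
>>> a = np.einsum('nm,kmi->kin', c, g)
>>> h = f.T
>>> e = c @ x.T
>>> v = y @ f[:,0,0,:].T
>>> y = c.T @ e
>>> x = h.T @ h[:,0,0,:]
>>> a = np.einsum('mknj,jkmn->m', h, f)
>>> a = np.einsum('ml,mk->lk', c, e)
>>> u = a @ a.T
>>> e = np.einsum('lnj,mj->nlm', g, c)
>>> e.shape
(37, 2, 7)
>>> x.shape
(13, 3, 3, 13)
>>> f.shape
(13, 3, 3, 3)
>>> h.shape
(3, 3, 3, 13)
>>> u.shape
(37, 37)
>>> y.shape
(37, 2)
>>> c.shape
(7, 37)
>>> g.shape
(2, 37, 37)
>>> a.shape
(37, 2)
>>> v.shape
(5, 5, 5, 13)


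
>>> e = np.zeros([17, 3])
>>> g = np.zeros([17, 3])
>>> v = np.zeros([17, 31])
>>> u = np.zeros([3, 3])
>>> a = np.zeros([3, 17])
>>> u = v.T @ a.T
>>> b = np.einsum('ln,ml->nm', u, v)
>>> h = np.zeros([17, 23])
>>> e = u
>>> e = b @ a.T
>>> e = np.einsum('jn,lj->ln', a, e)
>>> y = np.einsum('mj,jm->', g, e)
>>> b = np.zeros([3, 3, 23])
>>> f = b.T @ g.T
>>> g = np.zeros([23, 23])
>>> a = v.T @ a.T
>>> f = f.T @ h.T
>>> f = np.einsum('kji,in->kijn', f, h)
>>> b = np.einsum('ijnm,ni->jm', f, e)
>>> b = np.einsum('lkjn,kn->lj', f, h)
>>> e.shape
(3, 17)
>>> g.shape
(23, 23)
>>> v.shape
(17, 31)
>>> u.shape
(31, 3)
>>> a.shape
(31, 3)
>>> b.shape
(17, 3)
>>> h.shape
(17, 23)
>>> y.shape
()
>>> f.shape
(17, 17, 3, 23)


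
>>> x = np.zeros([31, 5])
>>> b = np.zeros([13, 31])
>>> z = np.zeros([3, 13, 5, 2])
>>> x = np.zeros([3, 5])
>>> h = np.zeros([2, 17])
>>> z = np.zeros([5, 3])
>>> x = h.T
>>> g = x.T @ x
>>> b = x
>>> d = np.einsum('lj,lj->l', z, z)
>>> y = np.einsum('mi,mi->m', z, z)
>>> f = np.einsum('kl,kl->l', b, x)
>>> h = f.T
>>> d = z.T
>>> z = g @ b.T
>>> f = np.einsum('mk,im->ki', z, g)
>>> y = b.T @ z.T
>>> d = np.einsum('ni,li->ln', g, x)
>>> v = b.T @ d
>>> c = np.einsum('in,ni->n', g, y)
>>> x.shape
(17, 2)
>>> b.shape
(17, 2)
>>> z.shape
(2, 17)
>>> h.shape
(2,)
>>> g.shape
(2, 2)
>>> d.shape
(17, 2)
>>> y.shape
(2, 2)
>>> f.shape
(17, 2)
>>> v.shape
(2, 2)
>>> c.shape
(2,)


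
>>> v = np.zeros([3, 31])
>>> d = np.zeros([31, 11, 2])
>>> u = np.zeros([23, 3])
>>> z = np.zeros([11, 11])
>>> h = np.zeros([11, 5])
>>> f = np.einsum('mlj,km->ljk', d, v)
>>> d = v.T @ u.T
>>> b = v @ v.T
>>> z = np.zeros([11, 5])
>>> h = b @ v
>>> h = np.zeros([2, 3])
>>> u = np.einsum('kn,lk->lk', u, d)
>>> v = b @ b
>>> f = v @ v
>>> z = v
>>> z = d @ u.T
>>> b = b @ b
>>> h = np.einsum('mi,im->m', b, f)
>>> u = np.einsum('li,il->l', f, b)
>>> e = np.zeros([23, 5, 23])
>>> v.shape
(3, 3)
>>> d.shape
(31, 23)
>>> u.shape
(3,)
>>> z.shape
(31, 31)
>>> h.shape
(3,)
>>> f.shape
(3, 3)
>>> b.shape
(3, 3)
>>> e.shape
(23, 5, 23)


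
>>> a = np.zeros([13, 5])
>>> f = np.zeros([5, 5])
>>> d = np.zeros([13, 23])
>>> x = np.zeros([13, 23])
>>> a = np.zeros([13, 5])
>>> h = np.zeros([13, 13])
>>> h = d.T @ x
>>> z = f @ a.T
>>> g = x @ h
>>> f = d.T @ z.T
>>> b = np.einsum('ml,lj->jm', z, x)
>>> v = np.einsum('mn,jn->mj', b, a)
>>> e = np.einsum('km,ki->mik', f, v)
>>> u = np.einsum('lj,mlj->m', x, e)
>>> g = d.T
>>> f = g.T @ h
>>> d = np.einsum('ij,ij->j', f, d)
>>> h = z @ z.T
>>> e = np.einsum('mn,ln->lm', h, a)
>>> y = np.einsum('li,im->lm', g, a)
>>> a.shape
(13, 5)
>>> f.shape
(13, 23)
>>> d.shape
(23,)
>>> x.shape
(13, 23)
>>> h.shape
(5, 5)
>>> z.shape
(5, 13)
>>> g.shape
(23, 13)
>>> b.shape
(23, 5)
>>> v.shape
(23, 13)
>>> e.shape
(13, 5)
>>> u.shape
(5,)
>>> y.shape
(23, 5)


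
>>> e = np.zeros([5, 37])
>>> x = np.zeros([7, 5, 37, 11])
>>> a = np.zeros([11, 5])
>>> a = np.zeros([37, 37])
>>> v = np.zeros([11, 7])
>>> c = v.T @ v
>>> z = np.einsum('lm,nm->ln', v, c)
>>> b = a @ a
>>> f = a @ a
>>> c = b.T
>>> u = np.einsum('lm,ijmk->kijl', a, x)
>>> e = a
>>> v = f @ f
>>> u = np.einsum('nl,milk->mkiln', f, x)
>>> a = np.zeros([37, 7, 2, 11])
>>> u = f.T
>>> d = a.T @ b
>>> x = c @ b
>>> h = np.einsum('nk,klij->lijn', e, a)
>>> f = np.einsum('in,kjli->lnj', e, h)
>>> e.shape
(37, 37)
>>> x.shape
(37, 37)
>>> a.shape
(37, 7, 2, 11)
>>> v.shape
(37, 37)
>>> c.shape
(37, 37)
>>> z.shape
(11, 7)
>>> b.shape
(37, 37)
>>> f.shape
(11, 37, 2)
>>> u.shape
(37, 37)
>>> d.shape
(11, 2, 7, 37)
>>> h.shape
(7, 2, 11, 37)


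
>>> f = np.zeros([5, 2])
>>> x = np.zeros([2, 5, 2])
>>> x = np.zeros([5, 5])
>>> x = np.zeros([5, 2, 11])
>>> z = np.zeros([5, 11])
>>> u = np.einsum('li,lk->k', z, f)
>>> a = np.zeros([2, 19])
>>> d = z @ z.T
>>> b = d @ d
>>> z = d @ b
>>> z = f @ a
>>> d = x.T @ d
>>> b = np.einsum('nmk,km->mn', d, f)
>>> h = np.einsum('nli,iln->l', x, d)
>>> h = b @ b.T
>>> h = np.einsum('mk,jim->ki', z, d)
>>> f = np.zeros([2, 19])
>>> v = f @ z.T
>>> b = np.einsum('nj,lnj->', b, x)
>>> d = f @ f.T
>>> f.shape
(2, 19)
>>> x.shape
(5, 2, 11)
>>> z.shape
(5, 19)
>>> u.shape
(2,)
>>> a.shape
(2, 19)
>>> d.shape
(2, 2)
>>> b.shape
()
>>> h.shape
(19, 2)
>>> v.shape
(2, 5)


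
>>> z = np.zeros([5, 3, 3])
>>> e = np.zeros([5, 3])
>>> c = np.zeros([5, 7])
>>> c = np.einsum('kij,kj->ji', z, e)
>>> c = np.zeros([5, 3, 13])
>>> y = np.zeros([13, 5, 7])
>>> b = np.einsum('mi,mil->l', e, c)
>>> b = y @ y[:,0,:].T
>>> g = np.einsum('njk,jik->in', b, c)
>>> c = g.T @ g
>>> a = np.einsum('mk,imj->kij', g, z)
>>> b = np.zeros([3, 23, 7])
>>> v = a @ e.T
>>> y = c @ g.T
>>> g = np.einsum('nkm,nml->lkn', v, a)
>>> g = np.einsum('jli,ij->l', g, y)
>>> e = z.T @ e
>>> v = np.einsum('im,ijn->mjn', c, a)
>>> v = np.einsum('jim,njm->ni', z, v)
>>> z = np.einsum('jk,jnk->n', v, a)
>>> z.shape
(5,)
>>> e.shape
(3, 3, 3)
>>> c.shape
(13, 13)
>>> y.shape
(13, 3)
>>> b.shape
(3, 23, 7)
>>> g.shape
(5,)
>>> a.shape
(13, 5, 3)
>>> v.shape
(13, 3)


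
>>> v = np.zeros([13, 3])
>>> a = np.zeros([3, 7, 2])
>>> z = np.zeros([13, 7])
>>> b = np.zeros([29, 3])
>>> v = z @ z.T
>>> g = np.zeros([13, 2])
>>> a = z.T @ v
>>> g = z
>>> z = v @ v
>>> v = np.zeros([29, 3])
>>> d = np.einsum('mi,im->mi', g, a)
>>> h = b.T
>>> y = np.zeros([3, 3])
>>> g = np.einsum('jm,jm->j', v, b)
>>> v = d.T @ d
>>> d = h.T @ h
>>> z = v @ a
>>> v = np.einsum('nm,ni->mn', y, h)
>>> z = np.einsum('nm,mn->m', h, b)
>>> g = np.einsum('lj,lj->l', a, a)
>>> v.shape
(3, 3)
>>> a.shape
(7, 13)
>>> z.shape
(29,)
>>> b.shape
(29, 3)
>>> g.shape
(7,)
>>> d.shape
(29, 29)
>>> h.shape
(3, 29)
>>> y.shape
(3, 3)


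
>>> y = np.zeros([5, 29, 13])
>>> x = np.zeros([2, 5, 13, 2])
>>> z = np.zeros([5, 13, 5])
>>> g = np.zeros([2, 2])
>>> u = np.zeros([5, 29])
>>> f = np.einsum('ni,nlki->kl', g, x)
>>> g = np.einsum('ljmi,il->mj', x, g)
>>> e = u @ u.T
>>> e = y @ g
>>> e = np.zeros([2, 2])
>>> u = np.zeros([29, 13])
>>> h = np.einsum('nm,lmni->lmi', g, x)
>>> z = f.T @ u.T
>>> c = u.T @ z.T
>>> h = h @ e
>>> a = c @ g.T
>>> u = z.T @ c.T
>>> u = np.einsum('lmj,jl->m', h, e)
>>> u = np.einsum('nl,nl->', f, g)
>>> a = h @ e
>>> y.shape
(5, 29, 13)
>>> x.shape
(2, 5, 13, 2)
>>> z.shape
(5, 29)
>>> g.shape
(13, 5)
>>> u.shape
()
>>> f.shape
(13, 5)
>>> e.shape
(2, 2)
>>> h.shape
(2, 5, 2)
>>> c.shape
(13, 5)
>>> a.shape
(2, 5, 2)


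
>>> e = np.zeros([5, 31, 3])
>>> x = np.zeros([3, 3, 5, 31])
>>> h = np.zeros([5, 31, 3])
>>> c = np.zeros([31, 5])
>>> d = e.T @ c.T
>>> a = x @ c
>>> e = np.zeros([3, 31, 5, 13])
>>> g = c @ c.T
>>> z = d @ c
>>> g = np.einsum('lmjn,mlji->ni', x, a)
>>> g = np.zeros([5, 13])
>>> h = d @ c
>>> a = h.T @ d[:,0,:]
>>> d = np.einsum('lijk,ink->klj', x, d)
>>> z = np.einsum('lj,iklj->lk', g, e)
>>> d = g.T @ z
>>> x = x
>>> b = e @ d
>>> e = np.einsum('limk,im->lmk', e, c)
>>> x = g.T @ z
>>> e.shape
(3, 5, 13)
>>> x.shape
(13, 31)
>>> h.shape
(3, 31, 5)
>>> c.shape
(31, 5)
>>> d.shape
(13, 31)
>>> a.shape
(5, 31, 31)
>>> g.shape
(5, 13)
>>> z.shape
(5, 31)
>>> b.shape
(3, 31, 5, 31)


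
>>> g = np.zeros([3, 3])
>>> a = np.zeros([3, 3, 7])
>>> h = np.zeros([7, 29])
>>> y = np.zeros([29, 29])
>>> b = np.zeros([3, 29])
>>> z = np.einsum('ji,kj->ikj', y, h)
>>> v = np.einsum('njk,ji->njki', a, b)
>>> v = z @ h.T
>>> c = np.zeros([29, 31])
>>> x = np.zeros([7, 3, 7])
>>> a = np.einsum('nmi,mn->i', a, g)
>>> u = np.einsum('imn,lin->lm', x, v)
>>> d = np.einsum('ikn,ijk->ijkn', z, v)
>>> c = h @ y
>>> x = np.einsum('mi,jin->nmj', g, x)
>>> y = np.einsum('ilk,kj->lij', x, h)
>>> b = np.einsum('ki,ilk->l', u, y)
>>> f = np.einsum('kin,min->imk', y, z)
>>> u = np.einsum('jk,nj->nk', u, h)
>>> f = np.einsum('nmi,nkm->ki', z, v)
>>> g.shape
(3, 3)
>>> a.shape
(7,)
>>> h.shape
(7, 29)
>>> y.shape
(3, 7, 29)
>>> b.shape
(7,)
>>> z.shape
(29, 7, 29)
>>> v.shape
(29, 7, 7)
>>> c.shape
(7, 29)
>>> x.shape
(7, 3, 7)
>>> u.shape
(7, 3)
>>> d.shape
(29, 7, 7, 29)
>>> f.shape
(7, 29)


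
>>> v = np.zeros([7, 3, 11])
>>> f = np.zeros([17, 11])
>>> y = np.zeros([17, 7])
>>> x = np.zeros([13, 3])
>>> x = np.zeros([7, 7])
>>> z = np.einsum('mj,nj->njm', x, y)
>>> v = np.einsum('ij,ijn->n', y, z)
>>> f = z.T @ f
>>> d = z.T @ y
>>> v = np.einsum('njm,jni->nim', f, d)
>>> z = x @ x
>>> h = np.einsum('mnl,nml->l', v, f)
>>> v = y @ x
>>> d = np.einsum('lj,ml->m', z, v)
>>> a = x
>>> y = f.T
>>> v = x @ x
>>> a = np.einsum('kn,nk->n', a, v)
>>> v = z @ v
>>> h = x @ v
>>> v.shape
(7, 7)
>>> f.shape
(7, 7, 11)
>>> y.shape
(11, 7, 7)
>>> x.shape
(7, 7)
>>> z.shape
(7, 7)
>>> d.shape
(17,)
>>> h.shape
(7, 7)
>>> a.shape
(7,)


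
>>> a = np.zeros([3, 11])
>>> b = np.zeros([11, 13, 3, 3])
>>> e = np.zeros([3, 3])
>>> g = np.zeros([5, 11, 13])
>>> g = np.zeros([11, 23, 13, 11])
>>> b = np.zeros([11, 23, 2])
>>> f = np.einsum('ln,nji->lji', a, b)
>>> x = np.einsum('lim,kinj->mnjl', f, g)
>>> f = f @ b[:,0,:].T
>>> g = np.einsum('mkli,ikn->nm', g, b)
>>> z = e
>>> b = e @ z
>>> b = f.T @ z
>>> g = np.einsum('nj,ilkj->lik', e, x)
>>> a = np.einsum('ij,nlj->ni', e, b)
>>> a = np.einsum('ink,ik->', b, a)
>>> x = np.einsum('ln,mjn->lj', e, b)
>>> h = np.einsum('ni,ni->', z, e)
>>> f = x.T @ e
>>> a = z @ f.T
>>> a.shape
(3, 23)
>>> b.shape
(11, 23, 3)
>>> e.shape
(3, 3)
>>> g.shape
(13, 2, 11)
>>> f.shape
(23, 3)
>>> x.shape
(3, 23)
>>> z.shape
(3, 3)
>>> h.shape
()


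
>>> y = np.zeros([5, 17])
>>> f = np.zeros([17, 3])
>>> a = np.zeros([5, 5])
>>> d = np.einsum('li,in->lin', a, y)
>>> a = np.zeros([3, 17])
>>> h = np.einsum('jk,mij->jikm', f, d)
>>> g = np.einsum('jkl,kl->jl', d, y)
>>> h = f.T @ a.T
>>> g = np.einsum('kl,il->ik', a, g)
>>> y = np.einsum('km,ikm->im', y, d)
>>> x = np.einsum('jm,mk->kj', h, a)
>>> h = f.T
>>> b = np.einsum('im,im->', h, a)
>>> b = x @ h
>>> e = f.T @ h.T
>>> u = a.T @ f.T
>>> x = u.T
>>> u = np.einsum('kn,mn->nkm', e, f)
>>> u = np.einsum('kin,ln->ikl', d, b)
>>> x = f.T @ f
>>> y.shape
(5, 17)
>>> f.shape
(17, 3)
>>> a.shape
(3, 17)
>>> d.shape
(5, 5, 17)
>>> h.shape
(3, 17)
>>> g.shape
(5, 3)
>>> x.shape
(3, 3)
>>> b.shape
(17, 17)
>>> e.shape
(3, 3)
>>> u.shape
(5, 5, 17)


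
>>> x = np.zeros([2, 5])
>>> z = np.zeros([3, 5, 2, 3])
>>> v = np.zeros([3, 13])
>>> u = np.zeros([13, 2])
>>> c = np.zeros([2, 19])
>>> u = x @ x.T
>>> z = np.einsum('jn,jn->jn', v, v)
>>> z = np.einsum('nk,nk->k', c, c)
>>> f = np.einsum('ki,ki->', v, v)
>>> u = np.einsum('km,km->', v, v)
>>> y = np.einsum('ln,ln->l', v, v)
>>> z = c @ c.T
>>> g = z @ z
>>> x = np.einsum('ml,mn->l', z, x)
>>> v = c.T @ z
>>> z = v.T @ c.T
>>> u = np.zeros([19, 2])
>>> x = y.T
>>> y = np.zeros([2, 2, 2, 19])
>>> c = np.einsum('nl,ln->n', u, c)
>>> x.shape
(3,)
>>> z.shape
(2, 2)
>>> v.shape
(19, 2)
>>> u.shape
(19, 2)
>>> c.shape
(19,)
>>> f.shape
()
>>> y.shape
(2, 2, 2, 19)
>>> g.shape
(2, 2)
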